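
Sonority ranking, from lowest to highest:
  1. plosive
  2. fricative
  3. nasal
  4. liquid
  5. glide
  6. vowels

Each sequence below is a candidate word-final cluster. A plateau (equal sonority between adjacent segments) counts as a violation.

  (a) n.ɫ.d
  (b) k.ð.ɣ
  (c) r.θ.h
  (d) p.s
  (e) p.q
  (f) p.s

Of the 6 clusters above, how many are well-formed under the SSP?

0

(a) sonority 3-4-1: ill-formed.
(b) sonority 1-2-2: ill-formed.
(c) sonority 4-2-2: ill-formed.
(d) sonority 1-2: ill-formed.
(e) sonority 1-1: ill-formed.
(f) sonority 1-2: ill-formed.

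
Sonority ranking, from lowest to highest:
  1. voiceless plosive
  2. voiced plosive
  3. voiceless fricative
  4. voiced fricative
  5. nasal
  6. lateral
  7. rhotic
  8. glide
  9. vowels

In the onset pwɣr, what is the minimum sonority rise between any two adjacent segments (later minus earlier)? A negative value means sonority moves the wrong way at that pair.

-4

/p/ — voiceless plosive, sonority 1.
/w/ — glide, sonority 8.
/ɣ/ — voiced fricative, sonority 4.
/r/ — rhotic, sonority 7.
/p/→/w/: change +7.
/w/→/ɣ/: change -4.
/ɣ/→/r/: change +3.
Minimum = -4.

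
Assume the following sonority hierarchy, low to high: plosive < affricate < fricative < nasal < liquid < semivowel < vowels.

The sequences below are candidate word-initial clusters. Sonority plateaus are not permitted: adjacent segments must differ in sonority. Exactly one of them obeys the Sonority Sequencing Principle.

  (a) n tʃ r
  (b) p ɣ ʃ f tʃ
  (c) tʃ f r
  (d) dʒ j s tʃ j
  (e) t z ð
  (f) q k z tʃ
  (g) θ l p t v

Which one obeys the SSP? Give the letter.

(a) sonority 4-2-5: ill-formed.
(b) sonority 1-3-3-3-2: ill-formed.
(c) sonority 2-3-5: well-formed.
(d) sonority 2-6-3-2-6: ill-formed.
(e) sonority 1-3-3: ill-formed.
(f) sonority 1-1-3-2: ill-formed.
(g) sonority 3-5-1-1-3: ill-formed.

c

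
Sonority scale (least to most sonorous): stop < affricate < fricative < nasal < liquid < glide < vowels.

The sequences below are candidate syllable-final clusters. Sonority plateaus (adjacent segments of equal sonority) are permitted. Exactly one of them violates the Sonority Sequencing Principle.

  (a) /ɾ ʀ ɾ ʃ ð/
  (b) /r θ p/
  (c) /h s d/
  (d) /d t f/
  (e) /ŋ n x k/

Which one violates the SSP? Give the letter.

d

(a) 5-5-5-3-3 → obeys
(b) 5-3-1 → obeys
(c) 3-3-1 → obeys
(d) 1-1-3 → violates
(e) 4-4-3-1 → obeys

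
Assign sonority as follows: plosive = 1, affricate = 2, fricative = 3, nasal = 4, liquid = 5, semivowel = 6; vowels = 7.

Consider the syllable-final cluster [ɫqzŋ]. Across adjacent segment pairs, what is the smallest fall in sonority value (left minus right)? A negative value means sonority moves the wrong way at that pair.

/ɫ/ is a liquid (sonority 5).
/q/ is a plosive (sonority 1).
/z/ is a fricative (sonority 3).
/ŋ/ is a nasal (sonority 4).
/ɫ/→/q/: change +4.
/q/→/z/: change -2.
/z/→/ŋ/: change -1.
Minimum = -2.

-2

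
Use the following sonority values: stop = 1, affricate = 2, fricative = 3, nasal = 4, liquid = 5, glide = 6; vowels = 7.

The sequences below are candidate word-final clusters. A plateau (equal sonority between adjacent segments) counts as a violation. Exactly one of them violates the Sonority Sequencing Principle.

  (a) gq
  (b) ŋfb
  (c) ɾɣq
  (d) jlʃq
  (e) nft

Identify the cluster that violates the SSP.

a

(a) 1-1 → violates
(b) 4-3-1 → obeys
(c) 5-3-1 → obeys
(d) 6-5-3-1 → obeys
(e) 4-3-1 → obeys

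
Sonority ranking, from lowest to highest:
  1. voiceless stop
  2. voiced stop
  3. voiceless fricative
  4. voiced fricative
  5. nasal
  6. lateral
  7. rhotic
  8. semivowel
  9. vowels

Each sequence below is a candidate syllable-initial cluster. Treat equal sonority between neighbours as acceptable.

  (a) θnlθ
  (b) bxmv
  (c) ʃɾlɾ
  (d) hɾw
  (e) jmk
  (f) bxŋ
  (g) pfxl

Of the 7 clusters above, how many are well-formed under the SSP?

(a) 3-5-6-3 → violates
(b) 2-3-5-4 → violates
(c) 3-7-6-7 → violates
(d) 3-7-8 → obeys
(e) 8-5-1 → violates
(f) 2-3-5 → obeys
(g) 1-3-3-6 → obeys

3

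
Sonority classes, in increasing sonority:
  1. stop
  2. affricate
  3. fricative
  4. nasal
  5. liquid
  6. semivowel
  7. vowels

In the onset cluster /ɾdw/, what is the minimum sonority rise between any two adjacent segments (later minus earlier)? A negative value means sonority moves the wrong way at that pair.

/ɾ/ — liquid, sonority 5.
/d/ — stop, sonority 1.
/w/ — semivowel, sonority 6.
/ɾ/→/d/: change -4.
/d/→/w/: change +5.
Minimum = -4.

-4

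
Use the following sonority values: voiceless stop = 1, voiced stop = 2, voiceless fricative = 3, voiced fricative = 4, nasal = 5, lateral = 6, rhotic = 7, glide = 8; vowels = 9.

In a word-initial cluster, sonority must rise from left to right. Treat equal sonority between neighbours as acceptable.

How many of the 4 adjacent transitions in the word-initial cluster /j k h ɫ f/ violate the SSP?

2

/j/ — glide, sonority 8.
/k/ — voiceless stop, sonority 1.
/h/ — voiceless fricative, sonority 3.
/ɫ/ — lateral, sonority 6.
/f/ — voiceless fricative, sonority 3.
/j/→/k/: 8→1 (does not rise) — violation.
/k/→/h/: 1→3 (rises) — ok.
/h/→/ɫ/: 3→6 (rises) — ok.
/ɫ/→/f/: 6→3 (does not rise) — violation.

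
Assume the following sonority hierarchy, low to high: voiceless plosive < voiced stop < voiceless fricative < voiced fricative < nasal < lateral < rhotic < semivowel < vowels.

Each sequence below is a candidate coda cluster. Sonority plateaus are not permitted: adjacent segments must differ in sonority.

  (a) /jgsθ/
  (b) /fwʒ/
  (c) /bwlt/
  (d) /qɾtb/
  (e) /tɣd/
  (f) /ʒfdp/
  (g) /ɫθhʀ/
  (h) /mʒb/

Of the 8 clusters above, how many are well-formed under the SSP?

2

(a) 8-2-3-3 → violates
(b) 3-8-4 → violates
(c) 2-8-6-1 → violates
(d) 1-7-1-2 → violates
(e) 1-4-2 → violates
(f) 4-3-2-1 → obeys
(g) 6-3-3-7 → violates
(h) 5-4-2 → obeys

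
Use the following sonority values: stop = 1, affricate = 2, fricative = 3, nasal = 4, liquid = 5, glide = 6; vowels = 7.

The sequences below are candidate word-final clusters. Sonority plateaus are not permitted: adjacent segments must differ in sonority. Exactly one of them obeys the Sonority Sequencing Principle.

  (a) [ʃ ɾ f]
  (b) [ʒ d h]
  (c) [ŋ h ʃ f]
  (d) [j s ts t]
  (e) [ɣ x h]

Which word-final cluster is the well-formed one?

(a) 3-5-3 → violates
(b) 3-1-3 → violates
(c) 4-3-3-3 → violates
(d) 6-3-2-1 → obeys
(e) 3-3-3 → violates

d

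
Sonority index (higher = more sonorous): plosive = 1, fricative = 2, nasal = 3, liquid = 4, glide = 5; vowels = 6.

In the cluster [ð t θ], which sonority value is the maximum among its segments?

/ð/: fricative = 2.
/t/: plosive = 1.
/θ/: fricative = 2.
The maximum is 2.

2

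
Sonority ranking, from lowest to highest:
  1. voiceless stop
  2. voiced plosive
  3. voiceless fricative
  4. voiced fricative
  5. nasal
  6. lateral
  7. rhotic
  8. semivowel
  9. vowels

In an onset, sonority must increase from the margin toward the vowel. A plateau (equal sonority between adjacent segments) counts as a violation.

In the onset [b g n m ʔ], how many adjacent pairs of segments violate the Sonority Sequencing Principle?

/b/ is a voiced plosive (sonority 2).
/g/ is a voiced plosive (sonority 2).
/n/ is a nasal (sonority 5).
/m/ is a nasal (sonority 5).
/ʔ/ is a voiceless stop (sonority 1).
/b/→/g/: 2→2 (plateau) — violation.
/g/→/n/: 2→5 (rises) — ok.
/n/→/m/: 5→5 (plateau) — violation.
/m/→/ʔ/: 5→1 (does not rise) — violation.

3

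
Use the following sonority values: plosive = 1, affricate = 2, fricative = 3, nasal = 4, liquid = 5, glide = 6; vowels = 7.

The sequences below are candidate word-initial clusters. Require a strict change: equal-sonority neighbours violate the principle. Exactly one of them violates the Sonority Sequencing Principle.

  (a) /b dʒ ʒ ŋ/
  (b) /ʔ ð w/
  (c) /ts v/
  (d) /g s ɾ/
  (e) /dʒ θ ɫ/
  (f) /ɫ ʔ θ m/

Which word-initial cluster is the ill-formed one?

f

(a) /b dʒ ʒ ŋ/: profile 1-2-3-4 — obeys.
(b) /ʔ ð w/: profile 1-3-6 — obeys.
(c) /ts v/: profile 2-3 — obeys.
(d) /g s ɾ/: profile 1-3-5 — obeys.
(e) /dʒ θ ɫ/: profile 2-3-5 — obeys.
(f) /ɫ ʔ θ m/: profile 5-1-3-4 — violates.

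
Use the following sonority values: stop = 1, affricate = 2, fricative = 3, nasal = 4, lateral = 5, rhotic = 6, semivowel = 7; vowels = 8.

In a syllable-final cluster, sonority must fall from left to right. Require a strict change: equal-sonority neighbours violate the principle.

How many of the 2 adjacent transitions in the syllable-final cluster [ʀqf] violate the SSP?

/ʀ/ — rhotic, sonority 6.
/q/ — stop, sonority 1.
/f/ — fricative, sonority 3.
/ʀ/→/q/: 6→1 (falls) — ok.
/q/→/f/: 1→3 (does not fall) — violation.

1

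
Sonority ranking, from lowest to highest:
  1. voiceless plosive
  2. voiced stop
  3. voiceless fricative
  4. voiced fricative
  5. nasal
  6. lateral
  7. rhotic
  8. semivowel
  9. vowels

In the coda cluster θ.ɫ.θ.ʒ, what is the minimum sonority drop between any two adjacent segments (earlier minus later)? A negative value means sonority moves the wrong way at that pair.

/θ/: voiceless fricative = 3.
/ɫ/: lateral = 6.
/θ/: voiceless fricative = 3.
/ʒ/: voiced fricative = 4.
/θ/→/ɫ/: change -3.
/ɫ/→/θ/: change +3.
/θ/→/ʒ/: change -1.
Minimum = -3.

-3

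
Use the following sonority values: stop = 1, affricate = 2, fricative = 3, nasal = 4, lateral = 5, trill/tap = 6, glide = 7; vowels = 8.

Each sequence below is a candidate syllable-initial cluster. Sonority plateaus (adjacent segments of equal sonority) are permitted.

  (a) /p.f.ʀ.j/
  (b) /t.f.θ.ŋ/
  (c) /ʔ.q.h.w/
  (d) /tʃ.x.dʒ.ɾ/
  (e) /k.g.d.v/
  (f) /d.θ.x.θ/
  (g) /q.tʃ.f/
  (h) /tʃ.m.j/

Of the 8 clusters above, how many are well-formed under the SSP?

(a) sonority 1-3-6-7: well-formed.
(b) sonority 1-3-3-4: well-formed.
(c) sonority 1-1-3-7: well-formed.
(d) sonority 2-3-2-6: ill-formed.
(e) sonority 1-1-1-3: well-formed.
(f) sonority 1-3-3-3: well-formed.
(g) sonority 1-2-3: well-formed.
(h) sonority 2-4-7: well-formed.

7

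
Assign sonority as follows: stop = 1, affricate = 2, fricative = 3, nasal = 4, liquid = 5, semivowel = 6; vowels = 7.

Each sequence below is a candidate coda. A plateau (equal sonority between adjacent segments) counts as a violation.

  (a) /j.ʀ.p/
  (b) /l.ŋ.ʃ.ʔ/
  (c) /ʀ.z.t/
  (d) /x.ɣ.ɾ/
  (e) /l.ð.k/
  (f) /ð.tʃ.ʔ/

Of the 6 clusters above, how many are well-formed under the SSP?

5

(a) /j.ʀ.p/: profile 6-5-1 — obeys.
(b) /l.ŋ.ʃ.ʔ/: profile 5-4-3-1 — obeys.
(c) /ʀ.z.t/: profile 5-3-1 — obeys.
(d) /x.ɣ.ɾ/: profile 3-3-5 — violates.
(e) /l.ð.k/: profile 5-3-1 — obeys.
(f) /ð.tʃ.ʔ/: profile 3-2-1 — obeys.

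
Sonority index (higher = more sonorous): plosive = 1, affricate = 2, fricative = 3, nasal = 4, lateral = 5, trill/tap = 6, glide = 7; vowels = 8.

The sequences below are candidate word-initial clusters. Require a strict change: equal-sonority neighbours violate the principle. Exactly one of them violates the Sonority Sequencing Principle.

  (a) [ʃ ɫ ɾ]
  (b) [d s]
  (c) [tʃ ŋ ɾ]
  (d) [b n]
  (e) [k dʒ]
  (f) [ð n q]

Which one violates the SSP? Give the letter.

(a) sonority 3-5-6: well-formed.
(b) sonority 1-3: well-formed.
(c) sonority 2-4-6: well-formed.
(d) sonority 1-4: well-formed.
(e) sonority 1-2: well-formed.
(f) sonority 3-4-1: ill-formed.

f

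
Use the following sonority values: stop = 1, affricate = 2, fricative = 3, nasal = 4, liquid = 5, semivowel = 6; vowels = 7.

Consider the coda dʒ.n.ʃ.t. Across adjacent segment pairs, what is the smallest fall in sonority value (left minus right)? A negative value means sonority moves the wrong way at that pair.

/dʒ/ — affricate, sonority 2.
/n/ — nasal, sonority 4.
/ʃ/ — fricative, sonority 3.
/t/ — stop, sonority 1.
/dʒ/→/n/: change -2.
/n/→/ʃ/: change +1.
/ʃ/→/t/: change +2.
Minimum = -2.

-2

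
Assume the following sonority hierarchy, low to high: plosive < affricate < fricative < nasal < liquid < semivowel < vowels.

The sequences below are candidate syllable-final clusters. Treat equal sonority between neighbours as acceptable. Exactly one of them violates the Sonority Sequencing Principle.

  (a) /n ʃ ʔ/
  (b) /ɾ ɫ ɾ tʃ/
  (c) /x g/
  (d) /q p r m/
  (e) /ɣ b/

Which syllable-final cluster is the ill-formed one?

(a) 4-3-1 → obeys
(b) 5-5-5-2 → obeys
(c) 3-1 → obeys
(d) 1-1-5-4 → violates
(e) 3-1 → obeys

d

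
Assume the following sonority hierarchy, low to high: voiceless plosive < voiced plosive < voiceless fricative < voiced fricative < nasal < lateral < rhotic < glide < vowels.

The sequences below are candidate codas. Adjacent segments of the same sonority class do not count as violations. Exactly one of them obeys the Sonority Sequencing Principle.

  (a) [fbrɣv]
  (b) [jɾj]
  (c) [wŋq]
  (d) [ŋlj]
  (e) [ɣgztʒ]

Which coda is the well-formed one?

(a) [fbrɣv]: profile 3-2-7-4-4 — violates.
(b) [jɾj]: profile 8-7-8 — violates.
(c) [wŋq]: profile 8-5-1 — obeys.
(d) [ŋlj]: profile 5-6-8 — violates.
(e) [ɣgztʒ]: profile 4-2-4-1-4 — violates.

c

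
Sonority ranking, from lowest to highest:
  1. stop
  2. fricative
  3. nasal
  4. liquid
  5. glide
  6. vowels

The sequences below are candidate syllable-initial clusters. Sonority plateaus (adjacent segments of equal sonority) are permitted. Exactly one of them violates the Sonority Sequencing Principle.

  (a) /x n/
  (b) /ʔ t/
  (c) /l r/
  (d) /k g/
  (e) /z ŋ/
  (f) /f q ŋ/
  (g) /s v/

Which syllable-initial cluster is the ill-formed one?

(a) /x n/: profile 2-3 — obeys.
(b) /ʔ t/: profile 1-1 — obeys.
(c) /l r/: profile 4-4 — obeys.
(d) /k g/: profile 1-1 — obeys.
(e) /z ŋ/: profile 2-3 — obeys.
(f) /f q ŋ/: profile 2-1-3 — violates.
(g) /s v/: profile 2-2 — obeys.

f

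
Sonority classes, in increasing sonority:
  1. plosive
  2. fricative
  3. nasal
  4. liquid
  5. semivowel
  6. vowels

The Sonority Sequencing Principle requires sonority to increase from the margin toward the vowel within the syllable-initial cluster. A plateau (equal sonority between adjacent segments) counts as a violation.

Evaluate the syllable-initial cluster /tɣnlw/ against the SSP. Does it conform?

/t/: plosive = 1.
/ɣ/: fricative = 2.
/n/: nasal = 3.
/l/: liquid = 4.
/w/: semivowel = 5.
The profile 1-2-3-4-5 strictly rises, so the syllable-initial cluster satisfies the SSP.

yes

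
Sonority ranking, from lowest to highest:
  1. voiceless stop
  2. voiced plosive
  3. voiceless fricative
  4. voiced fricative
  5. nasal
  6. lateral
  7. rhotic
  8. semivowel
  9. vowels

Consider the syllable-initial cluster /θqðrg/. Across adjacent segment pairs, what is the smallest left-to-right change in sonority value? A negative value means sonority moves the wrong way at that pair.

-5

/θ/ is a voiceless fricative (sonority 3).
/q/ is a voiceless stop (sonority 1).
/ð/ is a voiced fricative (sonority 4).
/r/ is a rhotic (sonority 7).
/g/ is a voiced plosive (sonority 2).
/θ/→/q/: change -2.
/q/→/ð/: change +3.
/ð/→/r/: change +3.
/r/→/g/: change -5.
Minimum = -5.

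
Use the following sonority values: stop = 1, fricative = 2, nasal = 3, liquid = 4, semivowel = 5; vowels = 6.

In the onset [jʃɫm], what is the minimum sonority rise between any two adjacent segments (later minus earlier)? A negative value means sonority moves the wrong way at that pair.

/j/ is a semivowel (sonority 5).
/ʃ/ is a fricative (sonority 2).
/ɫ/ is a liquid (sonority 4).
/m/ is a nasal (sonority 3).
/j/→/ʃ/: change -3.
/ʃ/→/ɫ/: change +2.
/ɫ/→/m/: change -1.
Minimum = -3.

-3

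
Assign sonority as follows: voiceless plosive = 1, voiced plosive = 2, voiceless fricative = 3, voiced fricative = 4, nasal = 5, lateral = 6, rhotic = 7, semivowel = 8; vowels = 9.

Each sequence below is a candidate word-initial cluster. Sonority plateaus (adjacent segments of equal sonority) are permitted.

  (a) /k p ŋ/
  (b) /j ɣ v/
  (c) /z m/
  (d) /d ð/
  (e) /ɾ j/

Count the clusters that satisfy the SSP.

4

(a) /k p ŋ/: profile 1-1-5 — obeys.
(b) /j ɣ v/: profile 8-4-4 — violates.
(c) /z m/: profile 4-5 — obeys.
(d) /d ð/: profile 2-4 — obeys.
(e) /ɾ j/: profile 7-8 — obeys.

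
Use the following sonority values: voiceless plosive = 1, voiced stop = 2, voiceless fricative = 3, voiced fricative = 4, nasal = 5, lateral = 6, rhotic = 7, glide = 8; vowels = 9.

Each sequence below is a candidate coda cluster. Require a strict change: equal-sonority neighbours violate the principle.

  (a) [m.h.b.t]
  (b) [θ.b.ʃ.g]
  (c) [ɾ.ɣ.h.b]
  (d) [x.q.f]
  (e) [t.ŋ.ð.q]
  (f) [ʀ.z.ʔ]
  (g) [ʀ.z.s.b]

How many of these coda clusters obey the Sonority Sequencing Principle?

4

(a) 5-3-2-1 → obeys
(b) 3-2-3-2 → violates
(c) 7-4-3-2 → obeys
(d) 3-1-3 → violates
(e) 1-5-4-1 → violates
(f) 7-4-1 → obeys
(g) 7-4-3-2 → obeys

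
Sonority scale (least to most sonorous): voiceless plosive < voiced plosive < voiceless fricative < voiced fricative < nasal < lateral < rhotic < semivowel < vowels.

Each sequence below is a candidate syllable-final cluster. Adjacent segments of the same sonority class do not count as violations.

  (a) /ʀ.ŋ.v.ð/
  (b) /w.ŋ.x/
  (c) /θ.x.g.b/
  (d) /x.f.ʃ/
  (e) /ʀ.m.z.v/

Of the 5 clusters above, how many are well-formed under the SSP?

5

(a) /ʀ.ŋ.v.ð/: profile 7-5-4-4 — obeys.
(b) /w.ŋ.x/: profile 8-5-3 — obeys.
(c) /θ.x.g.b/: profile 3-3-2-2 — obeys.
(d) /x.f.ʃ/: profile 3-3-3 — obeys.
(e) /ʀ.m.z.v/: profile 7-5-4-4 — obeys.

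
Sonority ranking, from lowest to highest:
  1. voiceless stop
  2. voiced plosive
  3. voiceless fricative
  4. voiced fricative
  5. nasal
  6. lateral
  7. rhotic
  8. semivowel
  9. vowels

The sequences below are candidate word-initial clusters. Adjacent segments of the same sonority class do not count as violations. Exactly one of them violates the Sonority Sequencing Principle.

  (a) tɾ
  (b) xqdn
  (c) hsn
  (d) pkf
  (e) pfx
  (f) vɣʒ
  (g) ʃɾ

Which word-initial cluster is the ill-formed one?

(a) 1-7 → obeys
(b) 3-1-2-5 → violates
(c) 3-3-5 → obeys
(d) 1-1-3 → obeys
(e) 1-3-3 → obeys
(f) 4-4-4 → obeys
(g) 3-7 → obeys

b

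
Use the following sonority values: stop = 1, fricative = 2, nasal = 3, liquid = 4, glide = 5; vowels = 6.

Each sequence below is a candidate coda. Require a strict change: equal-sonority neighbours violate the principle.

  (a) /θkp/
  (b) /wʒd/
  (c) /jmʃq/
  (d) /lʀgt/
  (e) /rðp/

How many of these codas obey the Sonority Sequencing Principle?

(a) 2-1-1 → violates
(b) 5-2-1 → obeys
(c) 5-3-2-1 → obeys
(d) 4-4-1-1 → violates
(e) 4-2-1 → obeys

3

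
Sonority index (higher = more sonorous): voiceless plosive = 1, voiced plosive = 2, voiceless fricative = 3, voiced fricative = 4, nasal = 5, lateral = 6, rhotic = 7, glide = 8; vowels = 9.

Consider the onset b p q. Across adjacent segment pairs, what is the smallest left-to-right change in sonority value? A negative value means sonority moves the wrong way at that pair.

/b/: voiced plosive = 2.
/p/: voiceless plosive = 1.
/q/: voiceless plosive = 1.
/b/→/p/: change -1.
/p/→/q/: change +0.
Minimum = -1.

-1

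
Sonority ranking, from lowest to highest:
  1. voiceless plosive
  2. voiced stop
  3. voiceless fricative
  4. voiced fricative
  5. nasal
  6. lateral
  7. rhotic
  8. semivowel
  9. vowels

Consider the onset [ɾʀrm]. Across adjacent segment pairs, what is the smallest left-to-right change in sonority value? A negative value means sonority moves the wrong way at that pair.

-2

/ɾ/ is a rhotic (sonority 7).
/ʀ/ is a rhotic (sonority 7).
/r/ is a rhotic (sonority 7).
/m/ is a nasal (sonority 5).
/ɾ/→/ʀ/: change +0.
/ʀ/→/r/: change +0.
/r/→/m/: change -2.
Minimum = -2.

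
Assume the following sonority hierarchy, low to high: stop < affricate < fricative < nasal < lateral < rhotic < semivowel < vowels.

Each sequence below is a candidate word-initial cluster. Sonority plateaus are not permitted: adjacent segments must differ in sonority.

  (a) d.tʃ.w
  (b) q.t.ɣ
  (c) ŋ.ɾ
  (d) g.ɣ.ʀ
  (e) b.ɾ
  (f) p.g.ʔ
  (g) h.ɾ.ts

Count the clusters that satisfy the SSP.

4

(a) d.tʃ.w: profile 1-2-7 — obeys.
(b) q.t.ɣ: profile 1-1-3 — violates.
(c) ŋ.ɾ: profile 4-6 — obeys.
(d) g.ɣ.ʀ: profile 1-3-6 — obeys.
(e) b.ɾ: profile 1-6 — obeys.
(f) p.g.ʔ: profile 1-1-1 — violates.
(g) h.ɾ.ts: profile 3-6-2 — violates.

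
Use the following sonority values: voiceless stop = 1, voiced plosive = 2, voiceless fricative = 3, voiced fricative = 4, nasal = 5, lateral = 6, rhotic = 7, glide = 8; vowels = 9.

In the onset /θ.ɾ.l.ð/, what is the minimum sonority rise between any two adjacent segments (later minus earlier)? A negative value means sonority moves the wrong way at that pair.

/θ/ — voiceless fricative, sonority 3.
/ɾ/ — rhotic, sonority 7.
/l/ — lateral, sonority 6.
/ð/ — voiced fricative, sonority 4.
/θ/→/ɾ/: change +4.
/ɾ/→/l/: change -1.
/l/→/ð/: change -2.
Minimum = -2.

-2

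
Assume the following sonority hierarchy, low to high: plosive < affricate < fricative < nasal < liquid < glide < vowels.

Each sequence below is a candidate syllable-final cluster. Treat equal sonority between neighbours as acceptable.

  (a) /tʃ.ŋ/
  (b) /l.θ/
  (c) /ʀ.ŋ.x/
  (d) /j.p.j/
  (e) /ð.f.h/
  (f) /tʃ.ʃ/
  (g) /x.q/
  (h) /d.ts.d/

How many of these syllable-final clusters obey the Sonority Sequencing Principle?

4

(a) 2-4 → violates
(b) 5-3 → obeys
(c) 5-4-3 → obeys
(d) 6-1-6 → violates
(e) 3-3-3 → obeys
(f) 2-3 → violates
(g) 3-1 → obeys
(h) 1-2-1 → violates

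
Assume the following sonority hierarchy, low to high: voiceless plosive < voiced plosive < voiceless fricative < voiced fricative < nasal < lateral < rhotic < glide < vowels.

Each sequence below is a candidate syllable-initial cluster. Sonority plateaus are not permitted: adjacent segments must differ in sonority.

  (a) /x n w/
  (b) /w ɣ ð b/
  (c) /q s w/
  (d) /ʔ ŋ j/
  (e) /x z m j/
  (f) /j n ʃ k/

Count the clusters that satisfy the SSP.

(a) sonority 3-5-8: well-formed.
(b) sonority 8-4-4-2: ill-formed.
(c) sonority 1-3-8: well-formed.
(d) sonority 1-5-8: well-formed.
(e) sonority 3-4-5-8: well-formed.
(f) sonority 8-5-3-1: ill-formed.

4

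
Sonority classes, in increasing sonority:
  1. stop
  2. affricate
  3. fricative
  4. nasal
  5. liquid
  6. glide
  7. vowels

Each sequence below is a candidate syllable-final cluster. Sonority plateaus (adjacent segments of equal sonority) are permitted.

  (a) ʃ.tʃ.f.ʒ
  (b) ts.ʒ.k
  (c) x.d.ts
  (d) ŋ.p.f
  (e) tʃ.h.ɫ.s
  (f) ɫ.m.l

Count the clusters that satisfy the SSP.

0

(a) sonority 3-2-3-3: ill-formed.
(b) sonority 2-3-1: ill-formed.
(c) sonority 3-1-2: ill-formed.
(d) sonority 4-1-3: ill-formed.
(e) sonority 2-3-5-3: ill-formed.
(f) sonority 5-4-5: ill-formed.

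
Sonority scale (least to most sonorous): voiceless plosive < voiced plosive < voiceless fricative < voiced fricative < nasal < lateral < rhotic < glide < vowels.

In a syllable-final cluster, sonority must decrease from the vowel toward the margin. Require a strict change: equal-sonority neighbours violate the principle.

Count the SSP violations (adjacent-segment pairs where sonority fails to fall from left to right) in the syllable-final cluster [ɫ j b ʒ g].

/ɫ/: lateral = 6.
/j/: glide = 8.
/b/: voiced plosive = 2.
/ʒ/: voiced fricative = 4.
/g/: voiced plosive = 2.
/ɫ/→/j/: 6→8 (does not fall) — violation.
/j/→/b/: 8→2 (falls) — ok.
/b/→/ʒ/: 2→4 (does not fall) — violation.
/ʒ/→/g/: 4→2 (falls) — ok.

2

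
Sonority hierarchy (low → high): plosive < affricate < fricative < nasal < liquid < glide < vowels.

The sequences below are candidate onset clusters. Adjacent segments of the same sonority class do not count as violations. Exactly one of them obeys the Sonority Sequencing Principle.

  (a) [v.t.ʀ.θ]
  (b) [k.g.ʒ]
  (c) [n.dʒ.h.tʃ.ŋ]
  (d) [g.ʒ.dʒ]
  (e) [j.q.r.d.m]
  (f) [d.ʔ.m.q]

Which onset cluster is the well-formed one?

(a) 3-1-5-3 → violates
(b) 1-1-3 → obeys
(c) 4-2-3-2-4 → violates
(d) 1-3-2 → violates
(e) 6-1-5-1-4 → violates
(f) 1-1-4-1 → violates

b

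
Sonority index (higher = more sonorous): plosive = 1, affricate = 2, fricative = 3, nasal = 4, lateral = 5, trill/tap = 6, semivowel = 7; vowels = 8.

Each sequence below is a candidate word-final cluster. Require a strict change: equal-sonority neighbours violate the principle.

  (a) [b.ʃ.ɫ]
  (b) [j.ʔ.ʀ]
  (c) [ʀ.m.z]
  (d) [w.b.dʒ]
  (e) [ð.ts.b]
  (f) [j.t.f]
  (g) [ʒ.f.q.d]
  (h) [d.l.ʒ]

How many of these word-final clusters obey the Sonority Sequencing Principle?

(a) 1-3-5 → violates
(b) 7-1-6 → violates
(c) 6-4-3 → obeys
(d) 7-1-2 → violates
(e) 3-2-1 → obeys
(f) 7-1-3 → violates
(g) 3-3-1-1 → violates
(h) 1-5-3 → violates

2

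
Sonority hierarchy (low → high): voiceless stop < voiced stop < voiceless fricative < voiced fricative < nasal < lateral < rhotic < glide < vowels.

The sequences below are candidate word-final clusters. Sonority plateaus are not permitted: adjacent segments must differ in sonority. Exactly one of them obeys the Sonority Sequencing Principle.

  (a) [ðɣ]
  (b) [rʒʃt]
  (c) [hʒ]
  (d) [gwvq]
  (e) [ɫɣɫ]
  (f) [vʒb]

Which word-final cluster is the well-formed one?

b

(a) [ðɣ]: profile 4-4 — violates.
(b) [rʒʃt]: profile 7-4-3-1 — obeys.
(c) [hʒ]: profile 3-4 — violates.
(d) [gwvq]: profile 2-8-4-1 — violates.
(e) [ɫɣɫ]: profile 6-4-6 — violates.
(f) [vʒb]: profile 4-4-2 — violates.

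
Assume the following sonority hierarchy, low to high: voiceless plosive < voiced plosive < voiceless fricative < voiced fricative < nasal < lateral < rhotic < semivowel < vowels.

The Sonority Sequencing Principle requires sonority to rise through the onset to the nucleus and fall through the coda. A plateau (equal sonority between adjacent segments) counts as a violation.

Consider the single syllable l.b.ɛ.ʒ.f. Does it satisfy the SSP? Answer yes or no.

no

Onset: /l/ is a lateral (sonority 6), /b/ is a voiced plosive (sonority 2); then the nucleus /ɛ/ (sonority 9).
Onset profile 6-2-9 — does not strictly rise throughout.
Coda: /ʒ/ is a voiced fricative (sonority 4), /f/ is a voiceless fricative (sonority 3).
Coda profile 9-4-3 — falls from the nucleus.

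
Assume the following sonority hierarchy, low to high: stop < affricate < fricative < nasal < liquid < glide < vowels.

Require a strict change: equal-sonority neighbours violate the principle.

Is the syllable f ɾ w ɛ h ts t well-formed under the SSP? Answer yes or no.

Onset: /f/ is a fricative (sonority 3), /ɾ/ is a liquid (sonority 5), /w/ is a glide (sonority 6); then the nucleus /ɛ/ (sonority 7).
Onset profile 3-5-6-7 — rises to the nucleus.
Coda: /h/ is a fricative (sonority 3), /ts/ is an affricate (sonority 2), /t/ is a stop (sonority 1).
Coda profile 7-3-2-1 — falls from the nucleus.

yes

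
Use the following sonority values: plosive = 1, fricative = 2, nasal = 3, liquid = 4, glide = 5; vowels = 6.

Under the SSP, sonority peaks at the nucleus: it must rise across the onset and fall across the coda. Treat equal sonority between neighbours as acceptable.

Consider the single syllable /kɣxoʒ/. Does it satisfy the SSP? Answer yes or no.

yes

Onset: /k/ is a plosive (sonority 1), /ɣ/ is a fricative (sonority 2), /x/ is a fricative (sonority 2); then the nucleus /o/ (sonority 6).
Onset profile 1-2-2-6 — rises to the nucleus.
Coda: /ʒ/ is a fricative (sonority 2).
Coda profile 6-2 — falls from the nucleus.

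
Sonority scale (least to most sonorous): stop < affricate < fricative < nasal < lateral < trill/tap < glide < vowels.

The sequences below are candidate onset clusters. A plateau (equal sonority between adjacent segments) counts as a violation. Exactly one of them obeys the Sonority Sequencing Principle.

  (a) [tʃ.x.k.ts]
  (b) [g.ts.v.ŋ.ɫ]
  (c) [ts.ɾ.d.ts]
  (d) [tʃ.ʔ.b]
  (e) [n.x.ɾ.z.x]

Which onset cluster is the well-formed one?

b

(a) [tʃ.x.k.ts]: profile 2-3-1-2 — violates.
(b) [g.ts.v.ŋ.ɫ]: profile 1-2-3-4-5 — obeys.
(c) [ts.ɾ.d.ts]: profile 2-6-1-2 — violates.
(d) [tʃ.ʔ.b]: profile 2-1-1 — violates.
(e) [n.x.ɾ.z.x]: profile 4-3-6-3-3 — violates.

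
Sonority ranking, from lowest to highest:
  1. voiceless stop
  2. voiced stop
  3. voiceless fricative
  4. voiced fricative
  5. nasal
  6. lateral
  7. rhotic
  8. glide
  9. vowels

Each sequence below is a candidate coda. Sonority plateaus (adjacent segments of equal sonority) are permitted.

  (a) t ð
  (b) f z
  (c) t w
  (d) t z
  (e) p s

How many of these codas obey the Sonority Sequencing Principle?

(a) 1-4 → violates
(b) 3-4 → violates
(c) 1-8 → violates
(d) 1-4 → violates
(e) 1-3 → violates

0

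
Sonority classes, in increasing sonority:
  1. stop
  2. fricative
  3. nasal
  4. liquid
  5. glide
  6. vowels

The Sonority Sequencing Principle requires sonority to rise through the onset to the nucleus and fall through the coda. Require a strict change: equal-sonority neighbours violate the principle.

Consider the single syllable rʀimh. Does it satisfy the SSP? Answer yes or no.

Onset: /r/ is a liquid (sonority 4), /ʀ/ is a liquid (sonority 4); then the nucleus /i/ (sonority 6).
Onset profile 4-4-6 — does not strictly rise throughout.
Coda: /m/ is a nasal (sonority 3), /h/ is a fricative (sonority 2).
Coda profile 6-3-2 — falls from the nucleus.

no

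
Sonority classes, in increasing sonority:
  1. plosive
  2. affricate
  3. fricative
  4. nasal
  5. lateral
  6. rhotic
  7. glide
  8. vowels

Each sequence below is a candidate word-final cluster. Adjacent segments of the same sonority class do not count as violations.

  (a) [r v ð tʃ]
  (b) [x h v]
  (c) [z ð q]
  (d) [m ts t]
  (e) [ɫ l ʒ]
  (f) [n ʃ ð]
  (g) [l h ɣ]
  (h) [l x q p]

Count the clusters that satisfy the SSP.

8

(a) 6-3-3-2 → obeys
(b) 3-3-3 → obeys
(c) 3-3-1 → obeys
(d) 4-2-1 → obeys
(e) 5-5-3 → obeys
(f) 4-3-3 → obeys
(g) 5-3-3 → obeys
(h) 5-3-1-1 → obeys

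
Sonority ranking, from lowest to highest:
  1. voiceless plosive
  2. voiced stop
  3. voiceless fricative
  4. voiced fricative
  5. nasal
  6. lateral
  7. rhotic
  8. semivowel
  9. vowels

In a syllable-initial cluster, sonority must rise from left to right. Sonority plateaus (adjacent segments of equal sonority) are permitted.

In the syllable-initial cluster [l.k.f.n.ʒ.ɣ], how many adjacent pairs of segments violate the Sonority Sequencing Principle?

/l/ is a lateral (sonority 6).
/k/ is a voiceless plosive (sonority 1).
/f/ is a voiceless fricative (sonority 3).
/n/ is a nasal (sonority 5).
/ʒ/ is a voiced fricative (sonority 4).
/ɣ/ is a voiced fricative (sonority 4).
/l/→/k/: 6→1 (does not rise) — violation.
/k/→/f/: 1→3 (rises) — ok.
/f/→/n/: 3→5 (rises) — ok.
/n/→/ʒ/: 5→4 (does not rise) — violation.
/ʒ/→/ɣ/: 4→4 (plateau, allowed) — ok.

2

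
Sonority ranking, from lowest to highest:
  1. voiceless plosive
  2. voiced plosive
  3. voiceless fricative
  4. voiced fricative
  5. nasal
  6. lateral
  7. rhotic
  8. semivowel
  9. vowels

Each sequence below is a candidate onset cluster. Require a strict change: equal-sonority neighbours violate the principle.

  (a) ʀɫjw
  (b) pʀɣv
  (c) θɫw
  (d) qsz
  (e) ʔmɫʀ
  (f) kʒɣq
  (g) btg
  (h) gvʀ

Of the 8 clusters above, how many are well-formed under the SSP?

4

(a) ʀɫjw: profile 7-6-8-8 — violates.
(b) pʀɣv: profile 1-7-4-4 — violates.
(c) θɫw: profile 3-6-8 — obeys.
(d) qsz: profile 1-3-4 — obeys.
(e) ʔmɫʀ: profile 1-5-6-7 — obeys.
(f) kʒɣq: profile 1-4-4-1 — violates.
(g) btg: profile 2-1-2 — violates.
(h) gvʀ: profile 2-4-7 — obeys.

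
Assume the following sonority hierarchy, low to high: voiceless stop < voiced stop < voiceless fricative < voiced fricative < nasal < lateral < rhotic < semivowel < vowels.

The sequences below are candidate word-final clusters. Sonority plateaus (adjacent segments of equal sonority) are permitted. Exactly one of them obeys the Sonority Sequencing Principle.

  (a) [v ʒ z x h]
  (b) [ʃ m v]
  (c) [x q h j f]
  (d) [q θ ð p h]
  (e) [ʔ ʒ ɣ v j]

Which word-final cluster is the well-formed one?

a

(a) [v ʒ z x h]: profile 4-4-4-3-3 — obeys.
(b) [ʃ m v]: profile 3-5-4 — violates.
(c) [x q h j f]: profile 3-1-3-8-3 — violates.
(d) [q θ ð p h]: profile 1-3-4-1-3 — violates.
(e) [ʔ ʒ ɣ v j]: profile 1-4-4-4-8 — violates.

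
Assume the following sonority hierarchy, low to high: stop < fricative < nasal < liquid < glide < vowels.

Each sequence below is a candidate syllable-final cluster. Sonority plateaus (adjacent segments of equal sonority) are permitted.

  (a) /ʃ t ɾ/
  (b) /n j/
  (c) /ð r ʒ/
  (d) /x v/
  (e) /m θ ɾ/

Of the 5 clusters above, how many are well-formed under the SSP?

1

(a) sonority 2-1-4: ill-formed.
(b) sonority 3-5: ill-formed.
(c) sonority 2-4-2: ill-formed.
(d) sonority 2-2: well-formed.
(e) sonority 3-2-4: ill-formed.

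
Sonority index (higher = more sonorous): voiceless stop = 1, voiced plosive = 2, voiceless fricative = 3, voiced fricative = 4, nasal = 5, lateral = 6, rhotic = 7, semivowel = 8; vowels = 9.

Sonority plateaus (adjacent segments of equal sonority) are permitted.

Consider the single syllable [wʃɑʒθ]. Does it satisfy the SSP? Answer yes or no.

Onset: /w/ is a semivowel (sonority 8), /ʃ/ is a voiceless fricative (sonority 3); then the nucleus /ɑ/ (sonority 9).
Onset profile 8-3-9 — does not rise throughout.
Coda: /ʒ/ is a voiced fricative (sonority 4), /θ/ is a voiceless fricative (sonority 3).
Coda profile 9-4-3 — falls from the nucleus.

no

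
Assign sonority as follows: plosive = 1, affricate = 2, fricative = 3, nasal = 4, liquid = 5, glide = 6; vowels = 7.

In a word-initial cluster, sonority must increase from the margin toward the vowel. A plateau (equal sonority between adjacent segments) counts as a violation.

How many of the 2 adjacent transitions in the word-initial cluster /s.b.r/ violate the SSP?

1

/s/ is a fricative (sonority 3).
/b/ is a plosive (sonority 1).
/r/ is a liquid (sonority 5).
/s/→/b/: 3→1 (does not rise) — violation.
/b/→/r/: 1→5 (rises) — ok.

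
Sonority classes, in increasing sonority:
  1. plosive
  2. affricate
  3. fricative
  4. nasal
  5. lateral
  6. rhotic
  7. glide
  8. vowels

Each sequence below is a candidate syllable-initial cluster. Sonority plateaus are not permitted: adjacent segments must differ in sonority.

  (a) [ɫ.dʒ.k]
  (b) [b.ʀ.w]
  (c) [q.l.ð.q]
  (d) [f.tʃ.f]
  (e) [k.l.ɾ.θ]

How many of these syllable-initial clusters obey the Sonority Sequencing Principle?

1

(a) [ɫ.dʒ.k]: profile 5-2-1 — violates.
(b) [b.ʀ.w]: profile 1-6-7 — obeys.
(c) [q.l.ð.q]: profile 1-5-3-1 — violates.
(d) [f.tʃ.f]: profile 3-2-3 — violates.
(e) [k.l.ɾ.θ]: profile 1-5-6-3 — violates.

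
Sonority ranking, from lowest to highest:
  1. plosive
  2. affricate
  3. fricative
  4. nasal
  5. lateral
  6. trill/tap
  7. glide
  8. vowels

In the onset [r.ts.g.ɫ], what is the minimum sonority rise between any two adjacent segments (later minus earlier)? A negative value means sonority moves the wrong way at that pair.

/r/: trill/tap = 6.
/ts/: affricate = 2.
/g/: plosive = 1.
/ɫ/: lateral = 5.
/r/→/ts/: change -4.
/ts/→/g/: change -1.
/g/→/ɫ/: change +4.
Minimum = -4.

-4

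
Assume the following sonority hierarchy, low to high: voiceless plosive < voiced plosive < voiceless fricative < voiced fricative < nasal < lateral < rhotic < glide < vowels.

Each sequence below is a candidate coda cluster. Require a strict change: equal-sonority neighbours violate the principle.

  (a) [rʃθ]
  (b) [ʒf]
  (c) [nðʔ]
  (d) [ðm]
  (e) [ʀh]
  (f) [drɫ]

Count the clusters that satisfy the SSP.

(a) [rʃθ]: profile 7-3-3 — violates.
(b) [ʒf]: profile 4-3 — obeys.
(c) [nðʔ]: profile 5-4-1 — obeys.
(d) [ðm]: profile 4-5 — violates.
(e) [ʀh]: profile 7-3 — obeys.
(f) [drɫ]: profile 2-7-6 — violates.

3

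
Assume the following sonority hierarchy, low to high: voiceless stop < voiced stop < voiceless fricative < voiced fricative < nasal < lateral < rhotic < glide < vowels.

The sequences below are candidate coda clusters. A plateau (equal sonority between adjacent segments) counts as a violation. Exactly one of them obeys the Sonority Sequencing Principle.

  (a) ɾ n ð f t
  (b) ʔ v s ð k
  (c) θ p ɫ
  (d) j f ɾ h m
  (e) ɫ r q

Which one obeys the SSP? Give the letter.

(a) sonority 7-5-4-3-1: well-formed.
(b) sonority 1-4-3-4-1: ill-formed.
(c) sonority 3-1-6: ill-formed.
(d) sonority 8-3-7-3-5: ill-formed.
(e) sonority 6-7-1: ill-formed.

a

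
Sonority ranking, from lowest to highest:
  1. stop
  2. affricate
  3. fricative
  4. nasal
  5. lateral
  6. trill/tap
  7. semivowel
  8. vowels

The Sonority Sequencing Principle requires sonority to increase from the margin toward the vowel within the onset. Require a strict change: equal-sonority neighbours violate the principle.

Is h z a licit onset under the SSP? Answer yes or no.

no

/h/ — fricative, sonority 3.
/z/ — fricative, sonority 3.
The profile is 3-3. Between /h/ (3) and /z/ (3) sonority does not rise, so the cluster violates the SSP.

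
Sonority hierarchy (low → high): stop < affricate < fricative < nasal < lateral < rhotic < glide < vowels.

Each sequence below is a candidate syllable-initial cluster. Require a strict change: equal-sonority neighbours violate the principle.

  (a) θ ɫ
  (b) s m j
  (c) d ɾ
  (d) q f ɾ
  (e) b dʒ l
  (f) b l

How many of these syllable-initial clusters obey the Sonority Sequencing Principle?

6

(a) sonority 3-5: well-formed.
(b) sonority 3-4-7: well-formed.
(c) sonority 1-6: well-formed.
(d) sonority 1-3-6: well-formed.
(e) sonority 1-2-5: well-formed.
(f) sonority 1-5: well-formed.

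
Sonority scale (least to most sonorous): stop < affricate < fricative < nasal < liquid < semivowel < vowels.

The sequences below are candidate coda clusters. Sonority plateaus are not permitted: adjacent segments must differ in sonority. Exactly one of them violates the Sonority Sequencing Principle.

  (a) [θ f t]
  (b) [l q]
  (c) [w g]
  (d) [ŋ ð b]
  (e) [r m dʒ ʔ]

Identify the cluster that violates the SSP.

a

(a) 3-3-1 → violates
(b) 5-1 → obeys
(c) 6-1 → obeys
(d) 4-3-1 → obeys
(e) 5-4-2-1 → obeys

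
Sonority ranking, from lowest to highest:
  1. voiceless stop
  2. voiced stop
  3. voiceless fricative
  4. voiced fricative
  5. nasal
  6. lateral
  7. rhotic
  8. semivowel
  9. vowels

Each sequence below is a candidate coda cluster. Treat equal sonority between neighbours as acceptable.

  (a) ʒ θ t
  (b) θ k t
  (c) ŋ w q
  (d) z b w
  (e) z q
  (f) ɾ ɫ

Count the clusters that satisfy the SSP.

4

(a) 4-3-1 → obeys
(b) 3-1-1 → obeys
(c) 5-8-1 → violates
(d) 4-2-8 → violates
(e) 4-1 → obeys
(f) 7-6 → obeys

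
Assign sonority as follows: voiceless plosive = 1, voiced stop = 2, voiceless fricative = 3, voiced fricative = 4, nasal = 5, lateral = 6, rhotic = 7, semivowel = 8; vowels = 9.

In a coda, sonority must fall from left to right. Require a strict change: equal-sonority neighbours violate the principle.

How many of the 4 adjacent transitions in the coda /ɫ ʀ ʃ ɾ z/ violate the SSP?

/ɫ/: lateral = 6.
/ʀ/: rhotic = 7.
/ʃ/: voiceless fricative = 3.
/ɾ/: rhotic = 7.
/z/: voiced fricative = 4.
/ɫ/→/ʀ/: 6→7 (does not fall) — violation.
/ʀ/→/ʃ/: 7→3 (falls) — ok.
/ʃ/→/ɾ/: 3→7 (does not fall) — violation.
/ɾ/→/z/: 7→4 (falls) — ok.

2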